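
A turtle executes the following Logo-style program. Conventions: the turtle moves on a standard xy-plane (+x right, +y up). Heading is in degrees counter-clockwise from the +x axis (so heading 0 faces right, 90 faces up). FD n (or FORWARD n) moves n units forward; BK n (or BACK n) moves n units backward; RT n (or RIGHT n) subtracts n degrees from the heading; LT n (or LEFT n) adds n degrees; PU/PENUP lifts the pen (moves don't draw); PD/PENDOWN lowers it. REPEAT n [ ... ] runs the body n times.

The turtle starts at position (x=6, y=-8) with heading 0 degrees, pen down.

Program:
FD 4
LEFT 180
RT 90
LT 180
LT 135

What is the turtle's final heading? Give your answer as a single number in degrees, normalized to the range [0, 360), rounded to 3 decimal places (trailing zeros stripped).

Answer: 45

Derivation:
Executing turtle program step by step:
Start: pos=(6,-8), heading=0, pen down
FD 4: (6,-8) -> (10,-8) [heading=0, draw]
LT 180: heading 0 -> 180
RT 90: heading 180 -> 90
LT 180: heading 90 -> 270
LT 135: heading 270 -> 45
Final: pos=(10,-8), heading=45, 1 segment(s) drawn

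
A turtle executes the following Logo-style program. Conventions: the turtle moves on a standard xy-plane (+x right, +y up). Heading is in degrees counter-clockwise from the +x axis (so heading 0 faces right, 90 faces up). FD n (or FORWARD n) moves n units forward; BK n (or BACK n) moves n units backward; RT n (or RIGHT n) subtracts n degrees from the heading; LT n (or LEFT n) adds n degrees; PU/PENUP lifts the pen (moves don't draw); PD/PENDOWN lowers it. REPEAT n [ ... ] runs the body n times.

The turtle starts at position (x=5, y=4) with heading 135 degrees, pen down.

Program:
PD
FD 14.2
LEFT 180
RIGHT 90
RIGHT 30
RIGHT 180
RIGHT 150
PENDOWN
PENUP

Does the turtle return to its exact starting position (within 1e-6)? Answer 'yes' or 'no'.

Answer: no

Derivation:
Executing turtle program step by step:
Start: pos=(5,4), heading=135, pen down
PD: pen down
FD 14.2: (5,4) -> (-5.041,14.041) [heading=135, draw]
LT 180: heading 135 -> 315
RT 90: heading 315 -> 225
RT 30: heading 225 -> 195
RT 180: heading 195 -> 15
RT 150: heading 15 -> 225
PD: pen down
PU: pen up
Final: pos=(-5.041,14.041), heading=225, 1 segment(s) drawn

Start position: (5, 4)
Final position: (-5.041, 14.041)
Distance = 14.2; >= 1e-6 -> NOT closed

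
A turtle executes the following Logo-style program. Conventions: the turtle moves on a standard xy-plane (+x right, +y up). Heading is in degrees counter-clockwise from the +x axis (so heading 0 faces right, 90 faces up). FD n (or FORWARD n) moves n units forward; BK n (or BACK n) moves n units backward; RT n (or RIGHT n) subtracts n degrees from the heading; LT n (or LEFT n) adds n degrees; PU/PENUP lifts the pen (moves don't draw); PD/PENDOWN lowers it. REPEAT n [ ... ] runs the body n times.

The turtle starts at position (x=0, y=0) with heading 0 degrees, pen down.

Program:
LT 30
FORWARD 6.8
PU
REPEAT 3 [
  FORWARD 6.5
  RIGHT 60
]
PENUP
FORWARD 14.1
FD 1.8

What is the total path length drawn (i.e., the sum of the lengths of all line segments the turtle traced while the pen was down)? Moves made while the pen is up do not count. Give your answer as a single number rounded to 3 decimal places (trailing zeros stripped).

Executing turtle program step by step:
Start: pos=(0,0), heading=0, pen down
LT 30: heading 0 -> 30
FD 6.8: (0,0) -> (5.889,3.4) [heading=30, draw]
PU: pen up
REPEAT 3 [
  -- iteration 1/3 --
  FD 6.5: (5.889,3.4) -> (11.518,6.65) [heading=30, move]
  RT 60: heading 30 -> 330
  -- iteration 2/3 --
  FD 6.5: (11.518,6.65) -> (17.147,3.4) [heading=330, move]
  RT 60: heading 330 -> 270
  -- iteration 3/3 --
  FD 6.5: (17.147,3.4) -> (17.147,-3.1) [heading=270, move]
  RT 60: heading 270 -> 210
]
PU: pen up
FD 14.1: (17.147,-3.1) -> (4.936,-10.15) [heading=210, move]
FD 1.8: (4.936,-10.15) -> (3.377,-11.05) [heading=210, move]
Final: pos=(3.377,-11.05), heading=210, 1 segment(s) drawn

Segment lengths:
  seg 1: (0,0) -> (5.889,3.4), length = 6.8
Total = 6.8

Answer: 6.8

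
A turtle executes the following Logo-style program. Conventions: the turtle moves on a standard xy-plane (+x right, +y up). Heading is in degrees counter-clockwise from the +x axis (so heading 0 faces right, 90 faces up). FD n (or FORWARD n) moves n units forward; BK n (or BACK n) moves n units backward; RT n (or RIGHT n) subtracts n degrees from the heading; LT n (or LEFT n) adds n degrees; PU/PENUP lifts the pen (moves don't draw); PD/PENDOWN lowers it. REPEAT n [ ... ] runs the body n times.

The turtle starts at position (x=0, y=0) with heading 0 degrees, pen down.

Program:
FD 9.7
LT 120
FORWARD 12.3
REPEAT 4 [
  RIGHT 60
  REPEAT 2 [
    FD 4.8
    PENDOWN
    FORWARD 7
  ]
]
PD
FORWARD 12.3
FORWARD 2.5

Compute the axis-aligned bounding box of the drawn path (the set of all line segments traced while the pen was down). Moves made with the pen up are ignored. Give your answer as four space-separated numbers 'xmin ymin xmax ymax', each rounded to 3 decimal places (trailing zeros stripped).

Answer: 0 -22.603 50.75 31.09

Derivation:
Executing turtle program step by step:
Start: pos=(0,0), heading=0, pen down
FD 9.7: (0,0) -> (9.7,0) [heading=0, draw]
LT 120: heading 0 -> 120
FD 12.3: (9.7,0) -> (3.55,10.652) [heading=120, draw]
REPEAT 4 [
  -- iteration 1/4 --
  RT 60: heading 120 -> 60
  REPEAT 2 [
    -- iteration 1/2 --
    FD 4.8: (3.55,10.652) -> (5.95,14.809) [heading=60, draw]
    PD: pen down
    FD 7: (5.95,14.809) -> (9.45,20.871) [heading=60, draw]
    -- iteration 2/2 --
    FD 4.8: (9.45,20.871) -> (11.85,25.028) [heading=60, draw]
    PD: pen down
    FD 7: (11.85,25.028) -> (15.35,31.09) [heading=60, draw]
  ]
  -- iteration 2/4 --
  RT 60: heading 60 -> 0
  REPEAT 2 [
    -- iteration 1/2 --
    FD 4.8: (15.35,31.09) -> (20.15,31.09) [heading=0, draw]
    PD: pen down
    FD 7: (20.15,31.09) -> (27.15,31.09) [heading=0, draw]
    -- iteration 2/2 --
    FD 4.8: (27.15,31.09) -> (31.95,31.09) [heading=0, draw]
    PD: pen down
    FD 7: (31.95,31.09) -> (38.95,31.09) [heading=0, draw]
  ]
  -- iteration 3/4 --
  RT 60: heading 0 -> 300
  REPEAT 2 [
    -- iteration 1/2 --
    FD 4.8: (38.95,31.09) -> (41.35,26.933) [heading=300, draw]
    PD: pen down
    FD 7: (41.35,26.933) -> (44.85,20.871) [heading=300, draw]
    -- iteration 2/2 --
    FD 4.8: (44.85,20.871) -> (47.25,16.714) [heading=300, draw]
    PD: pen down
    FD 7: (47.25,16.714) -> (50.75,10.652) [heading=300, draw]
  ]
  -- iteration 4/4 --
  RT 60: heading 300 -> 240
  REPEAT 2 [
    -- iteration 1/2 --
    FD 4.8: (50.75,10.652) -> (48.35,6.495) [heading=240, draw]
    PD: pen down
    FD 7: (48.35,6.495) -> (44.85,0.433) [heading=240, draw]
    -- iteration 2/2 --
    FD 4.8: (44.85,0.433) -> (42.45,-3.724) [heading=240, draw]
    PD: pen down
    FD 7: (42.45,-3.724) -> (38.95,-9.786) [heading=240, draw]
  ]
]
PD: pen down
FD 12.3: (38.95,-9.786) -> (32.8,-20.438) [heading=240, draw]
FD 2.5: (32.8,-20.438) -> (31.55,-22.603) [heading=240, draw]
Final: pos=(31.55,-22.603), heading=240, 20 segment(s) drawn

Segment endpoints: x in {0, 3.55, 5.95, 9.45, 9.7, 11.85, 15.35, 20.15, 27.15, 31.55, 31.95, 32.8, 38.95, 41.35, 42.45, 44.85, 47.25, 48.35, 50.75}, y in {-22.603, -20.438, -9.786, -3.724, 0, 0.433, 6.495, 10.652, 10.652, 14.809, 16.714, 20.871, 25.028, 26.933, 31.09}
xmin=0, ymin=-22.603, xmax=50.75, ymax=31.09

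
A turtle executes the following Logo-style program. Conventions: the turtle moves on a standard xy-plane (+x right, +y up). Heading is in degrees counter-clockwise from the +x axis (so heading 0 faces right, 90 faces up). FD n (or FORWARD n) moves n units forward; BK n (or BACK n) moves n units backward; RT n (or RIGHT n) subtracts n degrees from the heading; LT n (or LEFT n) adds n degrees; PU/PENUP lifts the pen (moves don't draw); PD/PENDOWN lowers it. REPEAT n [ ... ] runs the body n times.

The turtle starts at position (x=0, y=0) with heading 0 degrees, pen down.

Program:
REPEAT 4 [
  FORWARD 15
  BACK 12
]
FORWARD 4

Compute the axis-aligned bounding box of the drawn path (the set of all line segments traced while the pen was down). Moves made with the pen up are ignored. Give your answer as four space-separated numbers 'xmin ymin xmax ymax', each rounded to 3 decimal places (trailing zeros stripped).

Executing turtle program step by step:
Start: pos=(0,0), heading=0, pen down
REPEAT 4 [
  -- iteration 1/4 --
  FD 15: (0,0) -> (15,0) [heading=0, draw]
  BK 12: (15,0) -> (3,0) [heading=0, draw]
  -- iteration 2/4 --
  FD 15: (3,0) -> (18,0) [heading=0, draw]
  BK 12: (18,0) -> (6,0) [heading=0, draw]
  -- iteration 3/4 --
  FD 15: (6,0) -> (21,0) [heading=0, draw]
  BK 12: (21,0) -> (9,0) [heading=0, draw]
  -- iteration 4/4 --
  FD 15: (9,0) -> (24,0) [heading=0, draw]
  BK 12: (24,0) -> (12,0) [heading=0, draw]
]
FD 4: (12,0) -> (16,0) [heading=0, draw]
Final: pos=(16,0), heading=0, 9 segment(s) drawn

Segment endpoints: x in {0, 3, 6, 9, 12, 15, 16, 18, 21, 24}, y in {0}
xmin=0, ymin=0, xmax=24, ymax=0

Answer: 0 0 24 0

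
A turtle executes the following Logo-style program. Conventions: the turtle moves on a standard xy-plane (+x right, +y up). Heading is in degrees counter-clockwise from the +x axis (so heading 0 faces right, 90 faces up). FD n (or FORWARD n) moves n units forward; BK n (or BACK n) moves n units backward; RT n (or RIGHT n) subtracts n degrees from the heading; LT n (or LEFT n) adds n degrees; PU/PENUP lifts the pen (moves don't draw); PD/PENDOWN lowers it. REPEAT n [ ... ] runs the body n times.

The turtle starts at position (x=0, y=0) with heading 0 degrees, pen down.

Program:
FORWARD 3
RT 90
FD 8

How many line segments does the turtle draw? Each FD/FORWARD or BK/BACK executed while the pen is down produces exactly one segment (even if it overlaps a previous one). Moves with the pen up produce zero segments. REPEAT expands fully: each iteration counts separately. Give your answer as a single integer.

Answer: 2

Derivation:
Executing turtle program step by step:
Start: pos=(0,0), heading=0, pen down
FD 3: (0,0) -> (3,0) [heading=0, draw]
RT 90: heading 0 -> 270
FD 8: (3,0) -> (3,-8) [heading=270, draw]
Final: pos=(3,-8), heading=270, 2 segment(s) drawn
Segments drawn: 2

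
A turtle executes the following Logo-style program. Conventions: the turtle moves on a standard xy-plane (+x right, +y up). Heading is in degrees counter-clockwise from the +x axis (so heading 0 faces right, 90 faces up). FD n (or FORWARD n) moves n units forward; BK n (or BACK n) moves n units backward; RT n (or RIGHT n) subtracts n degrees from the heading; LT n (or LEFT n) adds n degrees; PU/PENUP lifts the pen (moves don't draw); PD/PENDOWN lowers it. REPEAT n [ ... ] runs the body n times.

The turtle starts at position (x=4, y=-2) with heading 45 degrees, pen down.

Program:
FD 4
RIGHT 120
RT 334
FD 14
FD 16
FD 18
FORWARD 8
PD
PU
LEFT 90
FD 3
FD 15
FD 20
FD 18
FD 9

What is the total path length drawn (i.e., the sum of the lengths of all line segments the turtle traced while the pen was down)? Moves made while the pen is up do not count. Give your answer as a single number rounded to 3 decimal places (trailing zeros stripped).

Executing turtle program step by step:
Start: pos=(4,-2), heading=45, pen down
FD 4: (4,-2) -> (6.828,0.828) [heading=45, draw]
RT 120: heading 45 -> 285
RT 334: heading 285 -> 311
FD 14: (6.828,0.828) -> (16.013,-9.738) [heading=311, draw]
FD 16: (16.013,-9.738) -> (26.51,-21.813) [heading=311, draw]
FD 18: (26.51,-21.813) -> (38.319,-35.398) [heading=311, draw]
FD 8: (38.319,-35.398) -> (43.568,-41.435) [heading=311, draw]
PD: pen down
PU: pen up
LT 90: heading 311 -> 41
FD 3: (43.568,-41.435) -> (45.832,-39.467) [heading=41, move]
FD 15: (45.832,-39.467) -> (57.153,-29.626) [heading=41, move]
FD 20: (57.153,-29.626) -> (72.247,-16.505) [heading=41, move]
FD 18: (72.247,-16.505) -> (85.831,-4.696) [heading=41, move]
FD 9: (85.831,-4.696) -> (92.624,1.209) [heading=41, move]
Final: pos=(92.624,1.209), heading=41, 5 segment(s) drawn

Segment lengths:
  seg 1: (4,-2) -> (6.828,0.828), length = 4
  seg 2: (6.828,0.828) -> (16.013,-9.738), length = 14
  seg 3: (16.013,-9.738) -> (26.51,-21.813), length = 16
  seg 4: (26.51,-21.813) -> (38.319,-35.398), length = 18
  seg 5: (38.319,-35.398) -> (43.568,-41.435), length = 8
Total = 60

Answer: 60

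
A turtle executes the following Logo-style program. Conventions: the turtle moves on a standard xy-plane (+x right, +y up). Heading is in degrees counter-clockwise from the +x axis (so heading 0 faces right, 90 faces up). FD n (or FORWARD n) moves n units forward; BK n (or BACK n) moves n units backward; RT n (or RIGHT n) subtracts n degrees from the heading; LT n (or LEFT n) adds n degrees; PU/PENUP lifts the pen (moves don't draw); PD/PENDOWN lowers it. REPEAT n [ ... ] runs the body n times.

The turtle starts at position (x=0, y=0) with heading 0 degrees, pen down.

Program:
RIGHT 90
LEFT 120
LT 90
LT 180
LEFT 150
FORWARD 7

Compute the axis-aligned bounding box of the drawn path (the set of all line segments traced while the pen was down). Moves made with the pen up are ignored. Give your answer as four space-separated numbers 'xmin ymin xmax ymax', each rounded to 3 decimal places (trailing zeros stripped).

Answer: 0 0 0 7

Derivation:
Executing turtle program step by step:
Start: pos=(0,0), heading=0, pen down
RT 90: heading 0 -> 270
LT 120: heading 270 -> 30
LT 90: heading 30 -> 120
LT 180: heading 120 -> 300
LT 150: heading 300 -> 90
FD 7: (0,0) -> (0,7) [heading=90, draw]
Final: pos=(0,7), heading=90, 1 segment(s) drawn

Segment endpoints: x in {0, 0}, y in {0, 7}
xmin=0, ymin=0, xmax=0, ymax=7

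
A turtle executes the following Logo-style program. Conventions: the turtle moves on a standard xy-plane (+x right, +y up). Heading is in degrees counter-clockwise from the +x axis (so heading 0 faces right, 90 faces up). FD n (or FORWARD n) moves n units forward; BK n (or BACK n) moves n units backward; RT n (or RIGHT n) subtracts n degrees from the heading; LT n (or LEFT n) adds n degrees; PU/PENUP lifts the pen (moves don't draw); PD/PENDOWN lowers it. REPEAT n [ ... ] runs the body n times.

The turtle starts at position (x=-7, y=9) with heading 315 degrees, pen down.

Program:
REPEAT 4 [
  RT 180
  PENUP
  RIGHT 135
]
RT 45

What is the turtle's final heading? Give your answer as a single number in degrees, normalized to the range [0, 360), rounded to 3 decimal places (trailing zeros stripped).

Executing turtle program step by step:
Start: pos=(-7,9), heading=315, pen down
REPEAT 4 [
  -- iteration 1/4 --
  RT 180: heading 315 -> 135
  PU: pen up
  RT 135: heading 135 -> 0
  -- iteration 2/4 --
  RT 180: heading 0 -> 180
  PU: pen up
  RT 135: heading 180 -> 45
  -- iteration 3/4 --
  RT 180: heading 45 -> 225
  PU: pen up
  RT 135: heading 225 -> 90
  -- iteration 4/4 --
  RT 180: heading 90 -> 270
  PU: pen up
  RT 135: heading 270 -> 135
]
RT 45: heading 135 -> 90
Final: pos=(-7,9), heading=90, 0 segment(s) drawn

Answer: 90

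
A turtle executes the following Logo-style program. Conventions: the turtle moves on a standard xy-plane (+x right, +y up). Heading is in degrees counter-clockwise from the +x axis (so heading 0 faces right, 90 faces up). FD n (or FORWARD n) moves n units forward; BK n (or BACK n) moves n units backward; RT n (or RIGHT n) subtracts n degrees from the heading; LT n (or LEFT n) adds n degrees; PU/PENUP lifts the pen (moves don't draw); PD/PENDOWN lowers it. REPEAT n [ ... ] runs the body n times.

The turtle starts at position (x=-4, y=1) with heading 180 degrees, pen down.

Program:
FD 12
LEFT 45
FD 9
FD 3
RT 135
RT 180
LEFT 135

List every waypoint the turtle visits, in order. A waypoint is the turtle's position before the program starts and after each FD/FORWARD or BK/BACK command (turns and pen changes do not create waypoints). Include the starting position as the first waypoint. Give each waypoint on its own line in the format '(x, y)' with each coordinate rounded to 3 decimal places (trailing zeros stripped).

Executing turtle program step by step:
Start: pos=(-4,1), heading=180, pen down
FD 12: (-4,1) -> (-16,1) [heading=180, draw]
LT 45: heading 180 -> 225
FD 9: (-16,1) -> (-22.364,-5.364) [heading=225, draw]
FD 3: (-22.364,-5.364) -> (-24.485,-7.485) [heading=225, draw]
RT 135: heading 225 -> 90
RT 180: heading 90 -> 270
LT 135: heading 270 -> 45
Final: pos=(-24.485,-7.485), heading=45, 3 segment(s) drawn
Waypoints (4 total):
(-4, 1)
(-16, 1)
(-22.364, -5.364)
(-24.485, -7.485)

Answer: (-4, 1)
(-16, 1)
(-22.364, -5.364)
(-24.485, -7.485)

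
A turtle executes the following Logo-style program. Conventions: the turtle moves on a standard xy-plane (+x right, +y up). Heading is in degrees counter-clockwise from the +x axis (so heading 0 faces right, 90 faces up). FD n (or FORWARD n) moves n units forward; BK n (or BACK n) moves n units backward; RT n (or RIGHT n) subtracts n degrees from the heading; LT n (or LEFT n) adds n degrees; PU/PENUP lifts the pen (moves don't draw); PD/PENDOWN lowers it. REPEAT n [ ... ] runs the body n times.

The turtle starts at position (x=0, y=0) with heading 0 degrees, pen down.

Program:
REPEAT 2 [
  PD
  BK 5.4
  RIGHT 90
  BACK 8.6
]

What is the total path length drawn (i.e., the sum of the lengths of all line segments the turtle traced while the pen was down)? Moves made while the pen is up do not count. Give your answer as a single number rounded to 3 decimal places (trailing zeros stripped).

Answer: 28

Derivation:
Executing turtle program step by step:
Start: pos=(0,0), heading=0, pen down
REPEAT 2 [
  -- iteration 1/2 --
  PD: pen down
  BK 5.4: (0,0) -> (-5.4,0) [heading=0, draw]
  RT 90: heading 0 -> 270
  BK 8.6: (-5.4,0) -> (-5.4,8.6) [heading=270, draw]
  -- iteration 2/2 --
  PD: pen down
  BK 5.4: (-5.4,8.6) -> (-5.4,14) [heading=270, draw]
  RT 90: heading 270 -> 180
  BK 8.6: (-5.4,14) -> (3.2,14) [heading=180, draw]
]
Final: pos=(3.2,14), heading=180, 4 segment(s) drawn

Segment lengths:
  seg 1: (0,0) -> (-5.4,0), length = 5.4
  seg 2: (-5.4,0) -> (-5.4,8.6), length = 8.6
  seg 3: (-5.4,8.6) -> (-5.4,14), length = 5.4
  seg 4: (-5.4,14) -> (3.2,14), length = 8.6
Total = 28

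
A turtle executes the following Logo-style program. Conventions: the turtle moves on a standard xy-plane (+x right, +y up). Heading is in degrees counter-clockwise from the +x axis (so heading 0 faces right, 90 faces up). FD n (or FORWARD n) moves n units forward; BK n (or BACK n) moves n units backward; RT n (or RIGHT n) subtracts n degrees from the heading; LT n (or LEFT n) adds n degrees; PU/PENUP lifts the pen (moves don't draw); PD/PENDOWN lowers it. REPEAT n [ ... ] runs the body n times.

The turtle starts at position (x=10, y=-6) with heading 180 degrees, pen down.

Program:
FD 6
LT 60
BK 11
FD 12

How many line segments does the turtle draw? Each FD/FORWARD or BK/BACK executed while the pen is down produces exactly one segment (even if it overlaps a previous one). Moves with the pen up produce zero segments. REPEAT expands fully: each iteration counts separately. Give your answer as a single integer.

Answer: 3

Derivation:
Executing turtle program step by step:
Start: pos=(10,-6), heading=180, pen down
FD 6: (10,-6) -> (4,-6) [heading=180, draw]
LT 60: heading 180 -> 240
BK 11: (4,-6) -> (9.5,3.526) [heading=240, draw]
FD 12: (9.5,3.526) -> (3.5,-6.866) [heading=240, draw]
Final: pos=(3.5,-6.866), heading=240, 3 segment(s) drawn
Segments drawn: 3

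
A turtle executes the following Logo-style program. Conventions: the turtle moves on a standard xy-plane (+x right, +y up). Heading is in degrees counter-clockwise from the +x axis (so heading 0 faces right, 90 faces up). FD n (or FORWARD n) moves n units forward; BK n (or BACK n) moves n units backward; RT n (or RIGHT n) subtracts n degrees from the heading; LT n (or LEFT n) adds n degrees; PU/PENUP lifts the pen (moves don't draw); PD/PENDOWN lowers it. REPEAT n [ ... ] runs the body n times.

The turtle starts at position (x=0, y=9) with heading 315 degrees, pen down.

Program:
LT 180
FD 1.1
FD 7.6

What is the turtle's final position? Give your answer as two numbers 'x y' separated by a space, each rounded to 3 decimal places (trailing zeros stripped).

Answer: -6.152 15.152

Derivation:
Executing turtle program step by step:
Start: pos=(0,9), heading=315, pen down
LT 180: heading 315 -> 135
FD 1.1: (0,9) -> (-0.778,9.778) [heading=135, draw]
FD 7.6: (-0.778,9.778) -> (-6.152,15.152) [heading=135, draw]
Final: pos=(-6.152,15.152), heading=135, 2 segment(s) drawn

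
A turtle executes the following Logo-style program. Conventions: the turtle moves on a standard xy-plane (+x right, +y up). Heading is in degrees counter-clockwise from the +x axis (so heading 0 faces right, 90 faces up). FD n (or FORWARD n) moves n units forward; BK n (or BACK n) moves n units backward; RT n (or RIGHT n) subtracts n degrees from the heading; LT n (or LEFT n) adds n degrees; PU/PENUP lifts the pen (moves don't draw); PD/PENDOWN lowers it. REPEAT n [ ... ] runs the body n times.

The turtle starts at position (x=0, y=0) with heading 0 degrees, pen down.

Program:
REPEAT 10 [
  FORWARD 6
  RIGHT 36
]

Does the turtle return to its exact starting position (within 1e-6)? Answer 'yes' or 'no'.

Executing turtle program step by step:
Start: pos=(0,0), heading=0, pen down
REPEAT 10 [
  -- iteration 1/10 --
  FD 6: (0,0) -> (6,0) [heading=0, draw]
  RT 36: heading 0 -> 324
  -- iteration 2/10 --
  FD 6: (6,0) -> (10.854,-3.527) [heading=324, draw]
  RT 36: heading 324 -> 288
  -- iteration 3/10 --
  FD 6: (10.854,-3.527) -> (12.708,-9.233) [heading=288, draw]
  RT 36: heading 288 -> 252
  -- iteration 4/10 --
  FD 6: (12.708,-9.233) -> (10.854,-14.939) [heading=252, draw]
  RT 36: heading 252 -> 216
  -- iteration 5/10 --
  FD 6: (10.854,-14.939) -> (6,-18.466) [heading=216, draw]
  RT 36: heading 216 -> 180
  -- iteration 6/10 --
  FD 6: (6,-18.466) -> (0,-18.466) [heading=180, draw]
  RT 36: heading 180 -> 144
  -- iteration 7/10 --
  FD 6: (0,-18.466) -> (-4.854,-14.939) [heading=144, draw]
  RT 36: heading 144 -> 108
  -- iteration 8/10 --
  FD 6: (-4.854,-14.939) -> (-6.708,-9.233) [heading=108, draw]
  RT 36: heading 108 -> 72
  -- iteration 9/10 --
  FD 6: (-6.708,-9.233) -> (-4.854,-3.527) [heading=72, draw]
  RT 36: heading 72 -> 36
  -- iteration 10/10 --
  FD 6: (-4.854,-3.527) -> (0,0) [heading=36, draw]
  RT 36: heading 36 -> 0
]
Final: pos=(0,0), heading=0, 10 segment(s) drawn

Start position: (0, 0)
Final position: (0, 0)
Distance = 0; < 1e-6 -> CLOSED

Answer: yes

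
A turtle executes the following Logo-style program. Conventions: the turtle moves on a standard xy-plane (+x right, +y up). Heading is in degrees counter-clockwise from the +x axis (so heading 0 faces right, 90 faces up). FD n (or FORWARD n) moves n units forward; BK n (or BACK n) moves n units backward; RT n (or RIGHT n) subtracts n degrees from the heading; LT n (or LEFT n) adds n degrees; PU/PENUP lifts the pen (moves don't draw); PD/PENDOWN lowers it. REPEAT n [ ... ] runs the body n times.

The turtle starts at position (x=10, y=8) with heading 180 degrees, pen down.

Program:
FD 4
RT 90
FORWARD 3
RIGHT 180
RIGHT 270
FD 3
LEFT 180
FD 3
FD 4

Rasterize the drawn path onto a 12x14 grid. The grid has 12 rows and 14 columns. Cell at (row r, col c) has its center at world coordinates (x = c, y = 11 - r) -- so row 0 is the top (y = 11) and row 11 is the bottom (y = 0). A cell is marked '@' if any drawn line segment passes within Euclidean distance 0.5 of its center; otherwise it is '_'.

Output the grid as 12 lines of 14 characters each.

Segment 0: (10,8) -> (6,8)
Segment 1: (6,8) -> (6,11)
Segment 2: (6,11) -> (9,11)
Segment 3: (9,11) -> (6,11)
Segment 4: (6,11) -> (2,11)

Answer: __@@@@@@@@____
______@_______
______@_______
______@@@@@___
______________
______________
______________
______________
______________
______________
______________
______________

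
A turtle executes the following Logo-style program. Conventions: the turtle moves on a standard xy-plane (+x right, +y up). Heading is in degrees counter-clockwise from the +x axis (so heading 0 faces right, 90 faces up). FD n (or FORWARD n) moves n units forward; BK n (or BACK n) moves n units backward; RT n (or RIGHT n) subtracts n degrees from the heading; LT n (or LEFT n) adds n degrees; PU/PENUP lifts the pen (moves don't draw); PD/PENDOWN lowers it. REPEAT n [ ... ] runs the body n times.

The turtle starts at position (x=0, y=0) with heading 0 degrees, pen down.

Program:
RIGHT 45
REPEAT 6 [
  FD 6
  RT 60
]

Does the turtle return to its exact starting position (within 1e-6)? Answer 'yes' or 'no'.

Executing turtle program step by step:
Start: pos=(0,0), heading=0, pen down
RT 45: heading 0 -> 315
REPEAT 6 [
  -- iteration 1/6 --
  FD 6: (0,0) -> (4.243,-4.243) [heading=315, draw]
  RT 60: heading 315 -> 255
  -- iteration 2/6 --
  FD 6: (4.243,-4.243) -> (2.69,-10.038) [heading=255, draw]
  RT 60: heading 255 -> 195
  -- iteration 3/6 --
  FD 6: (2.69,-10.038) -> (-3.106,-11.591) [heading=195, draw]
  RT 60: heading 195 -> 135
  -- iteration 4/6 --
  FD 6: (-3.106,-11.591) -> (-7.348,-7.348) [heading=135, draw]
  RT 60: heading 135 -> 75
  -- iteration 5/6 --
  FD 6: (-7.348,-7.348) -> (-5.796,-1.553) [heading=75, draw]
  RT 60: heading 75 -> 15
  -- iteration 6/6 --
  FD 6: (-5.796,-1.553) -> (0,0) [heading=15, draw]
  RT 60: heading 15 -> 315
]
Final: pos=(0,0), heading=315, 6 segment(s) drawn

Start position: (0, 0)
Final position: (0, 0)
Distance = 0; < 1e-6 -> CLOSED

Answer: yes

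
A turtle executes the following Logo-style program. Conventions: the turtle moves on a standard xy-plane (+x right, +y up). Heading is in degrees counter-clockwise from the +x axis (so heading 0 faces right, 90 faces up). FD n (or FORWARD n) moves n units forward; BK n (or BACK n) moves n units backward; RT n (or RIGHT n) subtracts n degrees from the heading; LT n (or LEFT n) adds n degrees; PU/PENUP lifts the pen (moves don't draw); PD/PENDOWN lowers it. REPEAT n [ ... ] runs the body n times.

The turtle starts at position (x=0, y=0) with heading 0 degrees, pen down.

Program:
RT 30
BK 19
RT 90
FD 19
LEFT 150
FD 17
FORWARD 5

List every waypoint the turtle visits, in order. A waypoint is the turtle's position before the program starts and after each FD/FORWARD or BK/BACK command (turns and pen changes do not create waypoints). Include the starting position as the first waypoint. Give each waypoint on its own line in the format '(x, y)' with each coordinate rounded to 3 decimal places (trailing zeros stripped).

Answer: (0, 0)
(-16.454, 9.5)
(-25.954, -6.954)
(-11.232, 1.546)
(-6.902, 4.046)

Derivation:
Executing turtle program step by step:
Start: pos=(0,0), heading=0, pen down
RT 30: heading 0 -> 330
BK 19: (0,0) -> (-16.454,9.5) [heading=330, draw]
RT 90: heading 330 -> 240
FD 19: (-16.454,9.5) -> (-25.954,-6.954) [heading=240, draw]
LT 150: heading 240 -> 30
FD 17: (-25.954,-6.954) -> (-11.232,1.546) [heading=30, draw]
FD 5: (-11.232,1.546) -> (-6.902,4.046) [heading=30, draw]
Final: pos=(-6.902,4.046), heading=30, 4 segment(s) drawn
Waypoints (5 total):
(0, 0)
(-16.454, 9.5)
(-25.954, -6.954)
(-11.232, 1.546)
(-6.902, 4.046)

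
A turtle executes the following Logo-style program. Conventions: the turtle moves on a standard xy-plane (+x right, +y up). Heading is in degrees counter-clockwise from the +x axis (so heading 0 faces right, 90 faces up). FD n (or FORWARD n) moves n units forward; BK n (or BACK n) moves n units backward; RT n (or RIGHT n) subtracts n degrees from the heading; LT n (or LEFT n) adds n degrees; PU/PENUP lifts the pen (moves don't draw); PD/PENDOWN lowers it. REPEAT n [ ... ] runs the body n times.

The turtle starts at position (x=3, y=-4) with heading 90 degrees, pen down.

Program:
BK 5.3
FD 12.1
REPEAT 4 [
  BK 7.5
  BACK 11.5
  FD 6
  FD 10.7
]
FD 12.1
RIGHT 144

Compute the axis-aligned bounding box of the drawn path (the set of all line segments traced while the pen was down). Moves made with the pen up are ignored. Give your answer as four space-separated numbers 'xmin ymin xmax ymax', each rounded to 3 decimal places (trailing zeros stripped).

Executing turtle program step by step:
Start: pos=(3,-4), heading=90, pen down
BK 5.3: (3,-4) -> (3,-9.3) [heading=90, draw]
FD 12.1: (3,-9.3) -> (3,2.8) [heading=90, draw]
REPEAT 4 [
  -- iteration 1/4 --
  BK 7.5: (3,2.8) -> (3,-4.7) [heading=90, draw]
  BK 11.5: (3,-4.7) -> (3,-16.2) [heading=90, draw]
  FD 6: (3,-16.2) -> (3,-10.2) [heading=90, draw]
  FD 10.7: (3,-10.2) -> (3,0.5) [heading=90, draw]
  -- iteration 2/4 --
  BK 7.5: (3,0.5) -> (3,-7) [heading=90, draw]
  BK 11.5: (3,-7) -> (3,-18.5) [heading=90, draw]
  FD 6: (3,-18.5) -> (3,-12.5) [heading=90, draw]
  FD 10.7: (3,-12.5) -> (3,-1.8) [heading=90, draw]
  -- iteration 3/4 --
  BK 7.5: (3,-1.8) -> (3,-9.3) [heading=90, draw]
  BK 11.5: (3,-9.3) -> (3,-20.8) [heading=90, draw]
  FD 6: (3,-20.8) -> (3,-14.8) [heading=90, draw]
  FD 10.7: (3,-14.8) -> (3,-4.1) [heading=90, draw]
  -- iteration 4/4 --
  BK 7.5: (3,-4.1) -> (3,-11.6) [heading=90, draw]
  BK 11.5: (3,-11.6) -> (3,-23.1) [heading=90, draw]
  FD 6: (3,-23.1) -> (3,-17.1) [heading=90, draw]
  FD 10.7: (3,-17.1) -> (3,-6.4) [heading=90, draw]
]
FD 12.1: (3,-6.4) -> (3,5.7) [heading=90, draw]
RT 144: heading 90 -> 306
Final: pos=(3,5.7), heading=306, 19 segment(s) drawn

Segment endpoints: x in {3, 3, 3, 3, 3, 3, 3}, y in {-23.1, -20.8, -18.5, -17.1, -16.2, -14.8, -12.5, -11.6, -10.2, -9.3, -9.3, -7, -6.4, -4.7, -4.1, -4, -1.8, 0.5, 2.8, 5.7}
xmin=3, ymin=-23.1, xmax=3, ymax=5.7

Answer: 3 -23.1 3 5.7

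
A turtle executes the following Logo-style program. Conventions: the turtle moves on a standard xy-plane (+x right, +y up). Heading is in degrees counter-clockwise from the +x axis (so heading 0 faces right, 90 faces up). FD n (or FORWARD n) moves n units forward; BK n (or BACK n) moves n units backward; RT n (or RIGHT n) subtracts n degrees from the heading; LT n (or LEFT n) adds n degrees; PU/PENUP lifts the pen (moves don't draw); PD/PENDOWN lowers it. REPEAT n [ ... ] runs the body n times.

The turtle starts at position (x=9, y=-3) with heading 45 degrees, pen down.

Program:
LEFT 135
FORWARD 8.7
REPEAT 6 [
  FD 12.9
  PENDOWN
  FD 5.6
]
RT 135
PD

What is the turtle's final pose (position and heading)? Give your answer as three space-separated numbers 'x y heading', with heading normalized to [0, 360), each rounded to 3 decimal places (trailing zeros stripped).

Executing turtle program step by step:
Start: pos=(9,-3), heading=45, pen down
LT 135: heading 45 -> 180
FD 8.7: (9,-3) -> (0.3,-3) [heading=180, draw]
REPEAT 6 [
  -- iteration 1/6 --
  FD 12.9: (0.3,-3) -> (-12.6,-3) [heading=180, draw]
  PD: pen down
  FD 5.6: (-12.6,-3) -> (-18.2,-3) [heading=180, draw]
  -- iteration 2/6 --
  FD 12.9: (-18.2,-3) -> (-31.1,-3) [heading=180, draw]
  PD: pen down
  FD 5.6: (-31.1,-3) -> (-36.7,-3) [heading=180, draw]
  -- iteration 3/6 --
  FD 12.9: (-36.7,-3) -> (-49.6,-3) [heading=180, draw]
  PD: pen down
  FD 5.6: (-49.6,-3) -> (-55.2,-3) [heading=180, draw]
  -- iteration 4/6 --
  FD 12.9: (-55.2,-3) -> (-68.1,-3) [heading=180, draw]
  PD: pen down
  FD 5.6: (-68.1,-3) -> (-73.7,-3) [heading=180, draw]
  -- iteration 5/6 --
  FD 12.9: (-73.7,-3) -> (-86.6,-3) [heading=180, draw]
  PD: pen down
  FD 5.6: (-86.6,-3) -> (-92.2,-3) [heading=180, draw]
  -- iteration 6/6 --
  FD 12.9: (-92.2,-3) -> (-105.1,-3) [heading=180, draw]
  PD: pen down
  FD 5.6: (-105.1,-3) -> (-110.7,-3) [heading=180, draw]
]
RT 135: heading 180 -> 45
PD: pen down
Final: pos=(-110.7,-3), heading=45, 13 segment(s) drawn

Answer: -110.7 -3 45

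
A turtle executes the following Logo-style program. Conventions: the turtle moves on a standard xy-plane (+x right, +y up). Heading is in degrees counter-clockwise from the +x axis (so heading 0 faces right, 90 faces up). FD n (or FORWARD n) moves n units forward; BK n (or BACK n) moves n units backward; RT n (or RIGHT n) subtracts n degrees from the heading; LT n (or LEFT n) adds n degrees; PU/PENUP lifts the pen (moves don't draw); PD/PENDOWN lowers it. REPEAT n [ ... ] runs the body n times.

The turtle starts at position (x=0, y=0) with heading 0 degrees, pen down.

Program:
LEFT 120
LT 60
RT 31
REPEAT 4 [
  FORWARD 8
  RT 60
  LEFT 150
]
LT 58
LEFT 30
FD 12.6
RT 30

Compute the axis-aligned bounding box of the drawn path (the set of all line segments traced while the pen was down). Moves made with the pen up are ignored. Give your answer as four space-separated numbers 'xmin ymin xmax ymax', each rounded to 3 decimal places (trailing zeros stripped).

Answer: -10.978 -10.567 0 4.12

Derivation:
Executing turtle program step by step:
Start: pos=(0,0), heading=0, pen down
LT 120: heading 0 -> 120
LT 60: heading 120 -> 180
RT 31: heading 180 -> 149
REPEAT 4 [
  -- iteration 1/4 --
  FD 8: (0,0) -> (-6.857,4.12) [heading=149, draw]
  RT 60: heading 149 -> 89
  LT 150: heading 89 -> 239
  -- iteration 2/4 --
  FD 8: (-6.857,4.12) -> (-10.978,-2.737) [heading=239, draw]
  RT 60: heading 239 -> 179
  LT 150: heading 179 -> 329
  -- iteration 3/4 --
  FD 8: (-10.978,-2.737) -> (-4.12,-6.857) [heading=329, draw]
  RT 60: heading 329 -> 269
  LT 150: heading 269 -> 59
  -- iteration 4/4 --
  FD 8: (-4.12,-6.857) -> (0,0) [heading=59, draw]
  RT 60: heading 59 -> 359
  LT 150: heading 359 -> 149
]
LT 58: heading 149 -> 207
LT 30: heading 207 -> 237
FD 12.6: (0,0) -> (-6.862,-10.567) [heading=237, draw]
RT 30: heading 237 -> 207
Final: pos=(-6.862,-10.567), heading=207, 5 segment(s) drawn

Segment endpoints: x in {-10.978, -6.862, -6.857, -4.12, 0, 0}, y in {-10.567, -6.857, -2.737, 0, 0, 4.12}
xmin=-10.978, ymin=-10.567, xmax=0, ymax=4.12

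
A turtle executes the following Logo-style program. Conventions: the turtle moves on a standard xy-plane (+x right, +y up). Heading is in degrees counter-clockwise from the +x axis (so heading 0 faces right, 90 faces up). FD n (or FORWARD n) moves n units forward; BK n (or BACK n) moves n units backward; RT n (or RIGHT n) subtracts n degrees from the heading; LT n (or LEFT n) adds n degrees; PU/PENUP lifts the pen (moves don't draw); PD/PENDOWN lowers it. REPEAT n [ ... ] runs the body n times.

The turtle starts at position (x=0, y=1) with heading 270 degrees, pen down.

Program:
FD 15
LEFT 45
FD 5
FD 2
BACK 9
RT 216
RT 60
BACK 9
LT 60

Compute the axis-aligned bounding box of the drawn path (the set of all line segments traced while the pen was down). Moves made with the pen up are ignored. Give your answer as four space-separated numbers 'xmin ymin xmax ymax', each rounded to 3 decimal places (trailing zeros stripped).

Answer: -8.409 -18.95 4.95 1

Derivation:
Executing turtle program step by step:
Start: pos=(0,1), heading=270, pen down
FD 15: (0,1) -> (0,-14) [heading=270, draw]
LT 45: heading 270 -> 315
FD 5: (0,-14) -> (3.536,-17.536) [heading=315, draw]
FD 2: (3.536,-17.536) -> (4.95,-18.95) [heading=315, draw]
BK 9: (4.95,-18.95) -> (-1.414,-12.586) [heading=315, draw]
RT 216: heading 315 -> 99
RT 60: heading 99 -> 39
BK 9: (-1.414,-12.586) -> (-8.409,-18.25) [heading=39, draw]
LT 60: heading 39 -> 99
Final: pos=(-8.409,-18.25), heading=99, 5 segment(s) drawn

Segment endpoints: x in {-8.409, -1.414, 0, 0, 3.536, 4.95}, y in {-18.95, -18.25, -17.536, -14, -12.586, 1}
xmin=-8.409, ymin=-18.95, xmax=4.95, ymax=1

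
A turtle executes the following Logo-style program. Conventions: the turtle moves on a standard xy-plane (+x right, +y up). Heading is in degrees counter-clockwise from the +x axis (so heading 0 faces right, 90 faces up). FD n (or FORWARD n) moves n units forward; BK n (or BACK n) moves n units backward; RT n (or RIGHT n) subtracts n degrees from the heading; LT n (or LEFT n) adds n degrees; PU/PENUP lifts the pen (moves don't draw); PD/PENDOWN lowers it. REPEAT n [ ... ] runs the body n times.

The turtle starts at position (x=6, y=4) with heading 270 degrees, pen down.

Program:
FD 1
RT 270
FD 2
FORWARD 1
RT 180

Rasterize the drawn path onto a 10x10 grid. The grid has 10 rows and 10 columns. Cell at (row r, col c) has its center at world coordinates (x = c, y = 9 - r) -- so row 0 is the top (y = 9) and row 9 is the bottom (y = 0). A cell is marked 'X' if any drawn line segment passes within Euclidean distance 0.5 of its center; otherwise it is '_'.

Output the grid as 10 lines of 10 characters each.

Answer: __________
__________
__________
__________
__________
______X___
______XXXX
__________
__________
__________

Derivation:
Segment 0: (6,4) -> (6,3)
Segment 1: (6,3) -> (8,3)
Segment 2: (8,3) -> (9,3)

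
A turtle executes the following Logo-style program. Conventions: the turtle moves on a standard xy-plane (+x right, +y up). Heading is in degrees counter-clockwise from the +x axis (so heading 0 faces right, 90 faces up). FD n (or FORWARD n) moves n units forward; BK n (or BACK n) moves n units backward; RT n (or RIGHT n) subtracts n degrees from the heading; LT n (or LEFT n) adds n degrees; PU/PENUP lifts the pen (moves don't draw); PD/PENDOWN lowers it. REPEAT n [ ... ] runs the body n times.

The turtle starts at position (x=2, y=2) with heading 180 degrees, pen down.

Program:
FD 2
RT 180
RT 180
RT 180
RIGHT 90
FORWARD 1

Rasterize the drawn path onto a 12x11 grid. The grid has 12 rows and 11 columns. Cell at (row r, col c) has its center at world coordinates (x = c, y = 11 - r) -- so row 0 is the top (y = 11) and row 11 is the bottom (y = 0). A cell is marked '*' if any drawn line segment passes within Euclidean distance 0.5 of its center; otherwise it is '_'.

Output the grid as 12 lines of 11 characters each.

Segment 0: (2,2) -> (0,2)
Segment 1: (0,2) -> (0,1)

Answer: ___________
___________
___________
___________
___________
___________
___________
___________
___________
***________
*__________
___________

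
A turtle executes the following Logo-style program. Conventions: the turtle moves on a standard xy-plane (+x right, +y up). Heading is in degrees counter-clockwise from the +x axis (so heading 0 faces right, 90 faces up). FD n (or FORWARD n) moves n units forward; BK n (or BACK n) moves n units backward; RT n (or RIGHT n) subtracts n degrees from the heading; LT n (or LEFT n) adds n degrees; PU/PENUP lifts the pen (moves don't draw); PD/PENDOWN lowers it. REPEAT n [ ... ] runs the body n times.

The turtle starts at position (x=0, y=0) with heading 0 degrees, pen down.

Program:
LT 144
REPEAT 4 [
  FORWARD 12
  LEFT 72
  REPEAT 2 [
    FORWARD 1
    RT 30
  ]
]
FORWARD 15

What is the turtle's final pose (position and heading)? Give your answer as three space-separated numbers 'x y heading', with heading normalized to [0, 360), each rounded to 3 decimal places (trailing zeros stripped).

Answer: -64.923 6.58 192

Derivation:
Executing turtle program step by step:
Start: pos=(0,0), heading=0, pen down
LT 144: heading 0 -> 144
REPEAT 4 [
  -- iteration 1/4 --
  FD 12: (0,0) -> (-9.708,7.053) [heading=144, draw]
  LT 72: heading 144 -> 216
  REPEAT 2 [
    -- iteration 1/2 --
    FD 1: (-9.708,7.053) -> (-10.517,6.466) [heading=216, draw]
    RT 30: heading 216 -> 186
    -- iteration 2/2 --
    FD 1: (-10.517,6.466) -> (-11.512,6.361) [heading=186, draw]
    RT 30: heading 186 -> 156
  ]
  -- iteration 2/4 --
  FD 12: (-11.512,6.361) -> (-22.474,11.242) [heading=156, draw]
  LT 72: heading 156 -> 228
  REPEAT 2 [
    -- iteration 1/2 --
    FD 1: (-22.474,11.242) -> (-23.143,10.499) [heading=228, draw]
    RT 30: heading 228 -> 198
    -- iteration 2/2 --
    FD 1: (-23.143,10.499) -> (-24.094,10.19) [heading=198, draw]
    RT 30: heading 198 -> 168
  ]
  -- iteration 3/4 --
  FD 12: (-24.094,10.19) -> (-35.832,12.685) [heading=168, draw]
  LT 72: heading 168 -> 240
  REPEAT 2 [
    -- iteration 1/2 --
    FD 1: (-35.832,12.685) -> (-36.332,11.819) [heading=240, draw]
    RT 30: heading 240 -> 210
    -- iteration 2/2 --
    FD 1: (-36.332,11.819) -> (-37.198,11.319) [heading=210, draw]
    RT 30: heading 210 -> 180
  ]
  -- iteration 4/4 --
  FD 12: (-37.198,11.319) -> (-49.198,11.319) [heading=180, draw]
  LT 72: heading 180 -> 252
  REPEAT 2 [
    -- iteration 1/2 --
    FD 1: (-49.198,11.319) -> (-49.507,10.368) [heading=252, draw]
    RT 30: heading 252 -> 222
    -- iteration 2/2 --
    FD 1: (-49.507,10.368) -> (-50.25,9.699) [heading=222, draw]
    RT 30: heading 222 -> 192
  ]
]
FD 15: (-50.25,9.699) -> (-64.923,6.58) [heading=192, draw]
Final: pos=(-64.923,6.58), heading=192, 13 segment(s) drawn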